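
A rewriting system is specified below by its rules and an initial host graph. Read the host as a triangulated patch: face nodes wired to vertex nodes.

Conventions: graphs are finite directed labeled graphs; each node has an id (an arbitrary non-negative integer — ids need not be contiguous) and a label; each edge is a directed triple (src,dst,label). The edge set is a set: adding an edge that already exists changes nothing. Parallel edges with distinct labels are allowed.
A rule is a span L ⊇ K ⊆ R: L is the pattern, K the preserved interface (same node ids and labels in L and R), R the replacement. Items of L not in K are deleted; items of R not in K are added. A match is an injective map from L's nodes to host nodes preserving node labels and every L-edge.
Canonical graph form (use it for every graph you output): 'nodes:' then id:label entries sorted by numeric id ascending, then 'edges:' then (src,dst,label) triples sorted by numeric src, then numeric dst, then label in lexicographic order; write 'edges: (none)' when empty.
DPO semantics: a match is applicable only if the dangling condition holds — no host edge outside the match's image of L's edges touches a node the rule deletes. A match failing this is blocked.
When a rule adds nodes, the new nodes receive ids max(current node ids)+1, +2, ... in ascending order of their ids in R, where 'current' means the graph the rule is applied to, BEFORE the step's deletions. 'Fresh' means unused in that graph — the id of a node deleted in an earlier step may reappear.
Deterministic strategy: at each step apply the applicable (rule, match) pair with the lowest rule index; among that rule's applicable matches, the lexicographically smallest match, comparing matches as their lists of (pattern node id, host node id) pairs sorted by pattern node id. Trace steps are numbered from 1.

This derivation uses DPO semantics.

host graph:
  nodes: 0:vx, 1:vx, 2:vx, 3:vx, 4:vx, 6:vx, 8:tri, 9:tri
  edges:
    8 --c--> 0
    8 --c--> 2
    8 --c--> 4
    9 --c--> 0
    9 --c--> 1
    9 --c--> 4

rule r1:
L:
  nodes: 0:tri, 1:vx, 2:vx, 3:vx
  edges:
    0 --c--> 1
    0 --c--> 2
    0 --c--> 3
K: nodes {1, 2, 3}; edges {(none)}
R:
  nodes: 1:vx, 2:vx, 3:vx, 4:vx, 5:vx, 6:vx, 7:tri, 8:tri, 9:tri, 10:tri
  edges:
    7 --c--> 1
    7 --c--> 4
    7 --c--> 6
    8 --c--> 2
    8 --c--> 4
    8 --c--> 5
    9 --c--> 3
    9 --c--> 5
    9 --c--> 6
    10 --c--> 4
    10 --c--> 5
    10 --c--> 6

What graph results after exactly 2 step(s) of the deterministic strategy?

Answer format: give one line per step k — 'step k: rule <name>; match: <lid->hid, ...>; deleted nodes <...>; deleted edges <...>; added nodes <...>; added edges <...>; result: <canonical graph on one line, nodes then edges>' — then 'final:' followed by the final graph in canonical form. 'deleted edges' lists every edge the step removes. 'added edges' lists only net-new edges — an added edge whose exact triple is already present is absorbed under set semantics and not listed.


step 1: rule r1; match: 0->8, 1->0, 2->2, 3->4; deleted nodes 8; deleted edges (8,0,c); (8,2,c); (8,4,c); added nodes 10, 11, 12, 13, 14, 15, 16; added edges (13,0,c); (13,10,c); (13,12,c); (14,2,c); (14,10,c); (14,11,c); (15,4,c); (15,11,c); (15,12,c); (16,10,c); (16,11,c); (16,12,c); result: nodes: 0:vx, 1:vx, 2:vx, 3:vx, 4:vx, 6:vx, 9:tri, 10:vx, 11:vx, 12:vx, 13:tri, 14:tri, 15:tri, 16:tri edges: (9,0,c); (9,1,c); (9,4,c); (13,0,c); (13,10,c); (13,12,c); (14,2,c); (14,10,c); (14,11,c); (15,4,c); (15,11,c); (15,12,c); (16,10,c); (16,11,c); (16,12,c)
step 2: rule r1; match: 0->9, 1->0, 2->1, 3->4; deleted nodes 9; deleted edges (9,0,c); (9,1,c); (9,4,c); added nodes 17, 18, 19, 20, 21, 22, 23; added edges (20,0,c); (20,17,c); (20,19,c); (21,1,c); (21,17,c); (21,18,c); (22,4,c); (22,18,c); (22,19,c); (23,17,c); (23,18,c); (23,19,c); result: nodes: 0:vx, 1:vx, 2:vx, 3:vx, 4:vx, 6:vx, 10:vx, 11:vx, 12:vx, 13:tri, 14:tri, 15:tri, 16:tri, 17:vx, 18:vx, 19:vx, 20:tri, 21:tri, 22:tri, 23:tri edges: (13,0,c); (13,10,c); (13,12,c); (14,2,c); (14,10,c); (14,11,c); (15,4,c); (15,11,c); (15,12,c); (16,10,c); (16,11,c); (16,12,c); (20,0,c); (20,17,c); (20,19,c); (21,1,c); (21,17,c); (21,18,c); (22,4,c); (22,18,c); (22,19,c); (23,17,c); (23,18,c); (23,19,c)
final:
nodes: 0:vx, 1:vx, 2:vx, 3:vx, 4:vx, 6:vx, 10:vx, 11:vx, 12:vx, 13:tri, 14:tri, 15:tri, 16:tri, 17:vx, 18:vx, 19:vx, 20:tri, 21:tri, 22:tri, 23:tri
edges: (13,0,c); (13,10,c); (13,12,c); (14,2,c); (14,10,c); (14,11,c); (15,4,c); (15,11,c); (15,12,c); (16,10,c); (16,11,c); (16,12,c); (20,0,c); (20,17,c); (20,19,c); (21,1,c); (21,17,c); (21,18,c); (22,4,c); (22,18,c); (22,19,c); (23,17,c); (23,18,c); (23,19,c)


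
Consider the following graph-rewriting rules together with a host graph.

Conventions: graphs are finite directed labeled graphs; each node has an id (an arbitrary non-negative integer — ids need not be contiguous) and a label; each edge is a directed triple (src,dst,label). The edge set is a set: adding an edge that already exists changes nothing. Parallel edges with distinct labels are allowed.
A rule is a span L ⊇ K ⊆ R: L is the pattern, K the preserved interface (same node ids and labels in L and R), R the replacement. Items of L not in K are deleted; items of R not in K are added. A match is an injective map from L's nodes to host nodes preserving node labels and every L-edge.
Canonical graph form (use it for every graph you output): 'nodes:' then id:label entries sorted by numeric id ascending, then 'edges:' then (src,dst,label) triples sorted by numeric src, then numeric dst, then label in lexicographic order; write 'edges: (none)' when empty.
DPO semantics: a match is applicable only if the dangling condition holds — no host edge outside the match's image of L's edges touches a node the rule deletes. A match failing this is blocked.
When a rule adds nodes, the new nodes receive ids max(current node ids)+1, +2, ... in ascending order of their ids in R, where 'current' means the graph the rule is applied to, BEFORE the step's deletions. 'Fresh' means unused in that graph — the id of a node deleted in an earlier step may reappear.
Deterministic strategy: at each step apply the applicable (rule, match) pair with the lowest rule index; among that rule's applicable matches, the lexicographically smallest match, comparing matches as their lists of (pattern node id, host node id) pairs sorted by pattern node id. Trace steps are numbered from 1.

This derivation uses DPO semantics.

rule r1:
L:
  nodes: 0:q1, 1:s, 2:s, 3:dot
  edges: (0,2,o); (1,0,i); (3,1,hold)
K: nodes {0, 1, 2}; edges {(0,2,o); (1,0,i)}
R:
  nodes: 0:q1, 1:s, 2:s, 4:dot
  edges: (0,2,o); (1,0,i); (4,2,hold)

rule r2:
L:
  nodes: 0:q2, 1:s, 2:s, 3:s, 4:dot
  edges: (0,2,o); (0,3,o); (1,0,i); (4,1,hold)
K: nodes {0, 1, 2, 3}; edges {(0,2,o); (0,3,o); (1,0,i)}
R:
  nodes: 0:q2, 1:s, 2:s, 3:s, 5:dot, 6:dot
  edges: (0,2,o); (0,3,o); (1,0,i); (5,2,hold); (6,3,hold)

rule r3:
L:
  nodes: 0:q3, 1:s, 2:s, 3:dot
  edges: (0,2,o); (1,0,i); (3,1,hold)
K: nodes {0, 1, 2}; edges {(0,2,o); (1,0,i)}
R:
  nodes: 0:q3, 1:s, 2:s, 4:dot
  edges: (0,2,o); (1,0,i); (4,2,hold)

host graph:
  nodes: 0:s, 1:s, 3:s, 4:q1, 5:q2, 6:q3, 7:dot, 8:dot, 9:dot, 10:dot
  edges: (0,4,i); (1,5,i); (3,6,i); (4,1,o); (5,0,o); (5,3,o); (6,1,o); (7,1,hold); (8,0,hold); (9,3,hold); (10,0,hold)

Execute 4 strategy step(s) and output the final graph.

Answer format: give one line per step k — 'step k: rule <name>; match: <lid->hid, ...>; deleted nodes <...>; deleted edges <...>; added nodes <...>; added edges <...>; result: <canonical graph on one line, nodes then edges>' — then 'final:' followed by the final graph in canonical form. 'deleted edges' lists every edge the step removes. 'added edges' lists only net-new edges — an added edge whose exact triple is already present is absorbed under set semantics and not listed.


step 1: rule r1; match: 0->4, 1->0, 2->1, 3->8; deleted nodes 8; deleted edges (8,0,hold); added nodes 11; added edges (11,1,hold); result: nodes: 0:s, 1:s, 3:s, 4:q1, 5:q2, 6:q3, 7:dot, 9:dot, 10:dot, 11:dot edges: (0,4,i); (1,5,i); (3,6,i); (4,1,o); (5,0,o); (5,3,o); (6,1,o); (7,1,hold); (9,3,hold); (10,0,hold); (11,1,hold)
step 2: rule r1; match: 0->4, 1->0, 2->1, 3->10; deleted nodes 10; deleted edges (10,0,hold); added nodes 12; added edges (12,1,hold); result: nodes: 0:s, 1:s, 3:s, 4:q1, 5:q2, 6:q3, 7:dot, 9:dot, 11:dot, 12:dot edges: (0,4,i); (1,5,i); (3,6,i); (4,1,o); (5,0,o); (5,3,o); (6,1,o); (7,1,hold); (9,3,hold); (11,1,hold); (12,1,hold)
step 3: rule r2; match: 0->5, 1->1, 2->0, 3->3, 4->7; deleted nodes 7; deleted edges (7,1,hold); added nodes 13, 14; added edges (13,0,hold); (14,3,hold); result: nodes: 0:s, 1:s, 3:s, 4:q1, 5:q2, 6:q3, 9:dot, 11:dot, 12:dot, 13:dot, 14:dot edges: (0,4,i); (1,5,i); (3,6,i); (4,1,o); (5,0,o); (5,3,o); (6,1,o); (9,3,hold); (11,1,hold); (12,1,hold); (13,0,hold); (14,3,hold)
step 4: rule r1; match: 0->4, 1->0, 2->1, 3->13; deleted nodes 13; deleted edges (13,0,hold); added nodes 15; added edges (15,1,hold); result: nodes: 0:s, 1:s, 3:s, 4:q1, 5:q2, 6:q3, 9:dot, 11:dot, 12:dot, 14:dot, 15:dot edges: (0,4,i); (1,5,i); (3,6,i); (4,1,o); (5,0,o); (5,3,o); (6,1,o); (9,3,hold); (11,1,hold); (12,1,hold); (14,3,hold); (15,1,hold)
final:
nodes: 0:s, 1:s, 3:s, 4:q1, 5:q2, 6:q3, 9:dot, 11:dot, 12:dot, 14:dot, 15:dot
edges: (0,4,i); (1,5,i); (3,6,i); (4,1,o); (5,0,o); (5,3,o); (6,1,o); (9,3,hold); (11,1,hold); (12,1,hold); (14,3,hold); (15,1,hold)


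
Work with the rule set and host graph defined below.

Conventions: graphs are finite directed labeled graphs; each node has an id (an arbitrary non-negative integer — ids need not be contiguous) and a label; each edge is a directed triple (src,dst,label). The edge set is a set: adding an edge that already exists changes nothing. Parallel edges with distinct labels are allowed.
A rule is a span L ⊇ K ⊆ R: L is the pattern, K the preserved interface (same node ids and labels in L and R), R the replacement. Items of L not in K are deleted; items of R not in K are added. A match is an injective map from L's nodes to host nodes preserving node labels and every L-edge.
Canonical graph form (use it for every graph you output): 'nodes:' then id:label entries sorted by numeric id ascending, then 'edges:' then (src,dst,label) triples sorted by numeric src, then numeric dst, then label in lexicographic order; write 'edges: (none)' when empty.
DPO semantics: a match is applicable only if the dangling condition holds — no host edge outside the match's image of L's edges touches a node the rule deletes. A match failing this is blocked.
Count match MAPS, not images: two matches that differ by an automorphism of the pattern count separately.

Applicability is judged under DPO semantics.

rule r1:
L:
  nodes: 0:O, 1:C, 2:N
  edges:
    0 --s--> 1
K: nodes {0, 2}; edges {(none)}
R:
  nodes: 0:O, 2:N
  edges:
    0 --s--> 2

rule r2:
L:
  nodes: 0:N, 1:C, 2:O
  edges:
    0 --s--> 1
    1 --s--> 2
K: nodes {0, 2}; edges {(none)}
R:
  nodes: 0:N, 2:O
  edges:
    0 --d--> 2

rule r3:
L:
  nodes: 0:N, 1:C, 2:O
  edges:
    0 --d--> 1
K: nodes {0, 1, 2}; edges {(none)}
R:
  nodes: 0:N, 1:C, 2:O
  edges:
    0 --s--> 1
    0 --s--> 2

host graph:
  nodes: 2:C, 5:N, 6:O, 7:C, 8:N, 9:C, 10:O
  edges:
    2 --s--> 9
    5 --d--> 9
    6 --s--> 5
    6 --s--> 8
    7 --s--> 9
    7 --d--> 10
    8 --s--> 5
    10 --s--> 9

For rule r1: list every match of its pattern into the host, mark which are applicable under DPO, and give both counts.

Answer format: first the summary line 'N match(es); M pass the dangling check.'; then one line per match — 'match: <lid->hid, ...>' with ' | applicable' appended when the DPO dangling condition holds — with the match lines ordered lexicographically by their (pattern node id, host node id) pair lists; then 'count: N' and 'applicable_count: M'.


2 match(es); 0 pass the dangling check.
match: 0->10, 1->9, 2->5
match: 0->10, 1->9, 2->8
count: 2
applicable_count: 0


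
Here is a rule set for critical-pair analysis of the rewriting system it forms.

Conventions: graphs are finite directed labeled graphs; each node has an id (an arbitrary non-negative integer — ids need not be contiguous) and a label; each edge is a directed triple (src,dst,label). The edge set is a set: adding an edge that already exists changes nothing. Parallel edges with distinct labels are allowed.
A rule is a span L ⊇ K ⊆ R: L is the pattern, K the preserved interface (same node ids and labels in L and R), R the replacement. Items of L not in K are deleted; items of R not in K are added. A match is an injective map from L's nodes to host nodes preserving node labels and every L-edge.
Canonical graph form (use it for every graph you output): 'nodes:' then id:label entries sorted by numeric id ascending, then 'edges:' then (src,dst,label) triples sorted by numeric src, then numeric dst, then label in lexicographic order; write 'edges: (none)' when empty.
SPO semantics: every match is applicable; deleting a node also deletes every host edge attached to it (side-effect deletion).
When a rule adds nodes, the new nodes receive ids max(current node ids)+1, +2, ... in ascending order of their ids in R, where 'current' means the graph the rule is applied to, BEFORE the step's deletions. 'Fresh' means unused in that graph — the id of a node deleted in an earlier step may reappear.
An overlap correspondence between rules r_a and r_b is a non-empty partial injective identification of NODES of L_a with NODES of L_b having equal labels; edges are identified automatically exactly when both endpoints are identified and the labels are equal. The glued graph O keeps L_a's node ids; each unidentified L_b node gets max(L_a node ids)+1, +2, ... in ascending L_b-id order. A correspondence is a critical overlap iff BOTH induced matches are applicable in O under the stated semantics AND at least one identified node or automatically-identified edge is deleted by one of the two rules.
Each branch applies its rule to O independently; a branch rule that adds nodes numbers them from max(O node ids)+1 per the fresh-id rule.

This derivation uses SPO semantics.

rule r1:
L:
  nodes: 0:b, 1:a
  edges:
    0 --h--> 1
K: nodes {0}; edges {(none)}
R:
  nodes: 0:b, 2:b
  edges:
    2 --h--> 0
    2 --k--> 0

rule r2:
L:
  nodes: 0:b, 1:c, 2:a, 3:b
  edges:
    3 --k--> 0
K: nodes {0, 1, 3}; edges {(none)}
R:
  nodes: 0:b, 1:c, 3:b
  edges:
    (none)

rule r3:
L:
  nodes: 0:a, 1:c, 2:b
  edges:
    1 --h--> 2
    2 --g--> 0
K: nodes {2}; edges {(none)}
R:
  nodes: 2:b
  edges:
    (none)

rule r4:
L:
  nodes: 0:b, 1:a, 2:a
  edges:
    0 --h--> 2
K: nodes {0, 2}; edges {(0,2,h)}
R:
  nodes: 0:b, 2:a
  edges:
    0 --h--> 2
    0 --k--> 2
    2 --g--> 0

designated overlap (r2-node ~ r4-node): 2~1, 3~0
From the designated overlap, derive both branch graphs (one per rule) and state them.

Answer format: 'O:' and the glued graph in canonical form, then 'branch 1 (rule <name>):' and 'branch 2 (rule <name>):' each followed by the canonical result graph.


O:
nodes: 0:b, 1:c, 2:a, 3:b, 4:a
edges: (3,0,k); (3,4,h)
branch 1 (rule r2):
nodes: 0:b, 1:c, 3:b, 4:a
edges: (3,4,h)
branch 2 (rule r4):
nodes: 0:b, 1:c, 3:b, 4:a
edges: (3,0,k); (3,4,h); (3,4,k); (4,3,g)


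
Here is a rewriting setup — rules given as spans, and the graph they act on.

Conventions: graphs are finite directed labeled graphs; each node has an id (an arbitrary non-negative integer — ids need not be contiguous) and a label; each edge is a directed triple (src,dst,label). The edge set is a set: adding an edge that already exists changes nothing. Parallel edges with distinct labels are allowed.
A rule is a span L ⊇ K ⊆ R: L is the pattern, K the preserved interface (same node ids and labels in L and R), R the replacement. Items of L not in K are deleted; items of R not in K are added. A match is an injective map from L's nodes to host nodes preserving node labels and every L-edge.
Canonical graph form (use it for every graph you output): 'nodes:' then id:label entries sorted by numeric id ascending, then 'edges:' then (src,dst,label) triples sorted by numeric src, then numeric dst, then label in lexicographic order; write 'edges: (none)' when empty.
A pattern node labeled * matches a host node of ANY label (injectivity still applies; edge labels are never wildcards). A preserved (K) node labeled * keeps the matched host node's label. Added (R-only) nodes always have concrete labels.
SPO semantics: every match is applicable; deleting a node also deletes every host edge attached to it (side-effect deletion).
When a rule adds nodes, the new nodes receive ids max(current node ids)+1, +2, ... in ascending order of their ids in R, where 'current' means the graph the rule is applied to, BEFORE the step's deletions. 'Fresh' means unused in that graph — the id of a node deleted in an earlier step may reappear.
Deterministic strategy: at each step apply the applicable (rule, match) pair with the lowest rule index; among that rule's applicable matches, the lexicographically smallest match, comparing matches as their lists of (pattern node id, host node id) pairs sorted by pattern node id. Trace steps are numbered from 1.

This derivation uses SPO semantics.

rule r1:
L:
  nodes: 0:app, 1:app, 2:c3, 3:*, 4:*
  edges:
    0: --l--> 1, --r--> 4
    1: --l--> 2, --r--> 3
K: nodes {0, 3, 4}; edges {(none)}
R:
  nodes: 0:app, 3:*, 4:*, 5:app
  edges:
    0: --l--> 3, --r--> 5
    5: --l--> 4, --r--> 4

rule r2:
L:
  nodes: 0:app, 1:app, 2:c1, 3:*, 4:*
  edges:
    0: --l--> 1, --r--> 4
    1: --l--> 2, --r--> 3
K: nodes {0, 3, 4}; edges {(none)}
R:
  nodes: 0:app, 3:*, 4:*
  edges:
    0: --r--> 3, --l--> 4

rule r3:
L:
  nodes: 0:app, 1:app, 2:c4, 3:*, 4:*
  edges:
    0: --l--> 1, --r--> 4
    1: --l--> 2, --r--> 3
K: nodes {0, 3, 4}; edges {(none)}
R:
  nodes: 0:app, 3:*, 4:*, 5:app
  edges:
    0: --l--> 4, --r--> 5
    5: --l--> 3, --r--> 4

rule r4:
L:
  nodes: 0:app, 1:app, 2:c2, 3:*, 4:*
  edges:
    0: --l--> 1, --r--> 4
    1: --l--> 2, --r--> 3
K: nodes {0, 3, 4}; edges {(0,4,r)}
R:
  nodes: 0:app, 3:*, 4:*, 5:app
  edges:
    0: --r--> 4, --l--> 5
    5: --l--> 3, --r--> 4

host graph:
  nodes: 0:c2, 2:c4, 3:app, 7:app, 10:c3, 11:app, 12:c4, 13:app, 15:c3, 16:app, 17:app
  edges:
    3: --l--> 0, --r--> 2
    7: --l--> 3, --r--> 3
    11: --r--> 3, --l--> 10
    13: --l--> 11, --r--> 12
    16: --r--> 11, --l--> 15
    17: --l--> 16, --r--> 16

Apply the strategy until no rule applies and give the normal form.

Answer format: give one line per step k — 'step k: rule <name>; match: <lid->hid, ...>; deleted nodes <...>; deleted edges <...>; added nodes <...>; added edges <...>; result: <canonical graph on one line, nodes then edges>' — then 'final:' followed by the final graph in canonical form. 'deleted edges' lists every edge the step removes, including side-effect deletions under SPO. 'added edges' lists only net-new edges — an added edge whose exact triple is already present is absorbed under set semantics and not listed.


step 1: rule r1; match: 0->13, 1->11, 2->10, 3->3, 4->12; deleted nodes 10, 11; deleted edges (11,3,r); (11,10,l); (13,11,l); (13,12,r); (16,11,r); added nodes 18; added edges (13,3,l); (13,18,r); (18,12,l); (18,12,r); result: nodes: 0:c2, 2:c4, 3:app, 7:app, 12:c4, 13:app, 15:c3, 16:app, 17:app, 18:app edges: (3,0,l); (3,2,r); (7,3,l); (7,3,r); (13,3,l); (13,18,r); (16,15,l); (17,16,l); (17,16,r); (18,12,l); (18,12,r)
step 2: rule r4; match: 0->13, 1->3, 2->0, 3->2, 4->18; deleted nodes 0, 3; deleted edges (3,0,l); (3,2,r); (7,3,l); (7,3,r); (13,3,l); added nodes 19; added edges (13,19,l); (19,2,l); (19,18,r); result: nodes: 2:c4, 7:app, 12:c4, 13:app, 15:c3, 16:app, 17:app, 18:app, 19:app edges: (13,18,r); (13,19,l); (16,15,l); (17,16,l); (17,16,r); (18,12,l); (18,12,r); (19,2,l); (19,18,r)
final:
nodes: 2:c4, 7:app, 12:c4, 13:app, 15:c3, 16:app, 17:app, 18:app, 19:app
edges: (13,18,r); (13,19,l); (16,15,l); (17,16,l); (17,16,r); (18,12,l); (18,12,r); (19,2,l); (19,18,r)


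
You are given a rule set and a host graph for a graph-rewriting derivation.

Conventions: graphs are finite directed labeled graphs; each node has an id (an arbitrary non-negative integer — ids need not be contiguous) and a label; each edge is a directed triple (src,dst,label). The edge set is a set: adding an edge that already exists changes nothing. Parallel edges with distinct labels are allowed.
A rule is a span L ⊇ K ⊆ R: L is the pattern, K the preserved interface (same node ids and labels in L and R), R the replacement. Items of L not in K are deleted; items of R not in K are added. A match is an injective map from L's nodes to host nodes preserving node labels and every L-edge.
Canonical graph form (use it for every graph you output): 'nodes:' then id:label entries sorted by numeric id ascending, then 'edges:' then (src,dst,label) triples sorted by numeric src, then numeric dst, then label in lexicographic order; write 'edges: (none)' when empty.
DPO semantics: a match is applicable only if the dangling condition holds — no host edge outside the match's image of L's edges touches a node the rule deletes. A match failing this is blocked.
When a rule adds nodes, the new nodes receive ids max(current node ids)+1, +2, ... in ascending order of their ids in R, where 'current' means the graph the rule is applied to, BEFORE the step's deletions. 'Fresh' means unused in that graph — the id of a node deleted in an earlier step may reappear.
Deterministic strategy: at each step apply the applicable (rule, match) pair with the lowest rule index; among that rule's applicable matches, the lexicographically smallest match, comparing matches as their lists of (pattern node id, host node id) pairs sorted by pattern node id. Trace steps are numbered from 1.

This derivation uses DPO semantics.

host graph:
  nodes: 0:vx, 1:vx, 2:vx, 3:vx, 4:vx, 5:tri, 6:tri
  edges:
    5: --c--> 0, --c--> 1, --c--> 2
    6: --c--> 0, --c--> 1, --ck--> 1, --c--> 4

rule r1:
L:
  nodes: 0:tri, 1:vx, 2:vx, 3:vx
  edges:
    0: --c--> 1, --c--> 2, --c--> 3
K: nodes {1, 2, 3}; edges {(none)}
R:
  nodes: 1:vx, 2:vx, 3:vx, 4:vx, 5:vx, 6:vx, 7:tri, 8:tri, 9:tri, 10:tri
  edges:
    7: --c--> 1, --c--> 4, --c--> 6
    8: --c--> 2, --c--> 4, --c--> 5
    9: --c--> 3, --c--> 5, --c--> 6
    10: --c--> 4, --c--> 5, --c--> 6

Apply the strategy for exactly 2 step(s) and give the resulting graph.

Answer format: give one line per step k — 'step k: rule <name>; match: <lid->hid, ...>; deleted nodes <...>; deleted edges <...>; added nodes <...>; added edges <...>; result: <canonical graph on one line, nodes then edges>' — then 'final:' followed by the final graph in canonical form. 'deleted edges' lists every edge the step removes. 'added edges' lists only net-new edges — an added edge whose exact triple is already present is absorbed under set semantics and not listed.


step 1: rule r1; match: 0->5, 1->0, 2->1, 3->2; deleted nodes 5; deleted edges (5,0,c); (5,1,c); (5,2,c); added nodes 7, 8, 9, 10, 11, 12, 13; added edges (10,0,c); (10,7,c); (10,9,c); (11,1,c); (11,7,c); (11,8,c); (12,2,c); (12,8,c); (12,9,c); (13,7,c); (13,8,c); (13,9,c); result: nodes: 0:vx, 1:vx, 2:vx, 3:vx, 4:vx, 6:tri, 7:vx, 8:vx, 9:vx, 10:tri, 11:tri, 12:tri, 13:tri edges: (6,0,c); (6,1,c); (6,1,ck); (6,4,c); (10,0,c); (10,7,c); (10,9,c); (11,1,c); (11,7,c); (11,8,c); (12,2,c); (12,8,c); (12,9,c); (13,7,c); (13,8,c); (13,9,c)
step 2: rule r1; match: 0->10, 1->0, 2->7, 3->9; deleted nodes 10; deleted edges (10,0,c); (10,7,c); (10,9,c); added nodes 14, 15, 16, 17, 18, 19, 20; added edges (17,0,c); (17,14,c); (17,16,c); (18,7,c); (18,14,c); (18,15,c); (19,9,c); (19,15,c); (19,16,c); (20,14,c); (20,15,c); (20,16,c); result: nodes: 0:vx, 1:vx, 2:vx, 3:vx, 4:vx, 6:tri, 7:vx, 8:vx, 9:vx, 11:tri, 12:tri, 13:tri, 14:vx, 15:vx, 16:vx, 17:tri, 18:tri, 19:tri, 20:tri edges: (6,0,c); (6,1,c); (6,1,ck); (6,4,c); (11,1,c); (11,7,c); (11,8,c); (12,2,c); (12,8,c); (12,9,c); (13,7,c); (13,8,c); (13,9,c); (17,0,c); (17,14,c); (17,16,c); (18,7,c); (18,14,c); (18,15,c); (19,9,c); (19,15,c); (19,16,c); (20,14,c); (20,15,c); (20,16,c)
final:
nodes: 0:vx, 1:vx, 2:vx, 3:vx, 4:vx, 6:tri, 7:vx, 8:vx, 9:vx, 11:tri, 12:tri, 13:tri, 14:vx, 15:vx, 16:vx, 17:tri, 18:tri, 19:tri, 20:tri
edges: (6,0,c); (6,1,c); (6,1,ck); (6,4,c); (11,1,c); (11,7,c); (11,8,c); (12,2,c); (12,8,c); (12,9,c); (13,7,c); (13,8,c); (13,9,c); (17,0,c); (17,14,c); (17,16,c); (18,7,c); (18,14,c); (18,15,c); (19,9,c); (19,15,c); (19,16,c); (20,14,c); (20,15,c); (20,16,c)


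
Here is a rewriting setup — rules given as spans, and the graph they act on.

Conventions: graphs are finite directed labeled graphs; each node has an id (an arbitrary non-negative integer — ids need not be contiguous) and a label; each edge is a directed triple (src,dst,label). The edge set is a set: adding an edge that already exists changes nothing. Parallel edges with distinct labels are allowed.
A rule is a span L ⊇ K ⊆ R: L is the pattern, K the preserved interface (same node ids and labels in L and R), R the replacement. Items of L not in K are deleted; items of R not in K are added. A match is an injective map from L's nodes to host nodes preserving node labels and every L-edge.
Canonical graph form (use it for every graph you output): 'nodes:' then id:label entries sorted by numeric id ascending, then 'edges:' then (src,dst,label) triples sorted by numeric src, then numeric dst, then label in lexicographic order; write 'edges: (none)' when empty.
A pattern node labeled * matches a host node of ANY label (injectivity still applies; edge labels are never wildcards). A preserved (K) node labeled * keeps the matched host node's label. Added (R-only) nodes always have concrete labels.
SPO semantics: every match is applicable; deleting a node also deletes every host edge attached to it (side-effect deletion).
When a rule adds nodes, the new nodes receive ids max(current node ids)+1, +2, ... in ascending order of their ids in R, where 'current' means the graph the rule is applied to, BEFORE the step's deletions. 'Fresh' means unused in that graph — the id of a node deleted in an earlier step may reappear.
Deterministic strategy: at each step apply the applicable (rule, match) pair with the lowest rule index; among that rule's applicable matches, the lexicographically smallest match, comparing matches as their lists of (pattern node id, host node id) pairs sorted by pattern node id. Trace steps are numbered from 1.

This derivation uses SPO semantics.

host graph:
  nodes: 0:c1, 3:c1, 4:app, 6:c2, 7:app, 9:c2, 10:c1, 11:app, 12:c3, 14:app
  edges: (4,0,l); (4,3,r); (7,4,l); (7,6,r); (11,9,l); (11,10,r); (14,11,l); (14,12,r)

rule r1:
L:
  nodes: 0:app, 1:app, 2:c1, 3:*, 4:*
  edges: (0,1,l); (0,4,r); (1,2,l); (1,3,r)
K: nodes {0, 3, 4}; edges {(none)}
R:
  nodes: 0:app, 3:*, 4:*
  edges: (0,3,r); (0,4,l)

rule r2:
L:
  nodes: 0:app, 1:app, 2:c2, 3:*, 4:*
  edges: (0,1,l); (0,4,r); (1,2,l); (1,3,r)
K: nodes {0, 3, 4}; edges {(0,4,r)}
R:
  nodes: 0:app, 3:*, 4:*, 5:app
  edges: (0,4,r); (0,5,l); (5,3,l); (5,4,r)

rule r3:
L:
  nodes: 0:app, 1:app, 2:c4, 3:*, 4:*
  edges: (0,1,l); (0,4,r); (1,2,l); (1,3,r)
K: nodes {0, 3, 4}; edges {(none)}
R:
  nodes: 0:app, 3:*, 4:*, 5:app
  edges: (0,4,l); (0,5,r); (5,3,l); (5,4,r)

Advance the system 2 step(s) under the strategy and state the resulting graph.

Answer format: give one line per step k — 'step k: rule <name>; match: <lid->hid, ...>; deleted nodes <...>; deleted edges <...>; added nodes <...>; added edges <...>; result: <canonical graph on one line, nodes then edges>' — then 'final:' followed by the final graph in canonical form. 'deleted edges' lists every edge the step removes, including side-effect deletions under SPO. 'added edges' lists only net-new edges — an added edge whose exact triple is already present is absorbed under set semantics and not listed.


step 1: rule r1; match: 0->7, 1->4, 2->0, 3->3, 4->6; deleted nodes 0, 4; deleted edges (4,0,l); (4,3,r); (7,4,l); (7,6,r); added nodes (none); added edges (7,3,r); (7,6,l); result: nodes: 3:c1, 6:c2, 7:app, 9:c2, 10:c1, 11:app, 12:c3, 14:app edges: (7,3,r); (7,6,l); (11,9,l); (11,10,r); (14,11,l); (14,12,r)
step 2: rule r2; match: 0->14, 1->11, 2->9, 3->10, 4->12; deleted nodes 9, 11; deleted edges (11,9,l); (11,10,r); (14,11,l); added nodes 15; added edges (14,15,l); (15,10,l); (15,12,r); result: nodes: 3:c1, 6:c2, 7:app, 10:c1, 12:c3, 14:app, 15:app edges: (7,3,r); (7,6,l); (14,12,r); (14,15,l); (15,10,l); (15,12,r)
final:
nodes: 3:c1, 6:c2, 7:app, 10:c1, 12:c3, 14:app, 15:app
edges: (7,3,r); (7,6,l); (14,12,r); (14,15,l); (15,10,l); (15,12,r)


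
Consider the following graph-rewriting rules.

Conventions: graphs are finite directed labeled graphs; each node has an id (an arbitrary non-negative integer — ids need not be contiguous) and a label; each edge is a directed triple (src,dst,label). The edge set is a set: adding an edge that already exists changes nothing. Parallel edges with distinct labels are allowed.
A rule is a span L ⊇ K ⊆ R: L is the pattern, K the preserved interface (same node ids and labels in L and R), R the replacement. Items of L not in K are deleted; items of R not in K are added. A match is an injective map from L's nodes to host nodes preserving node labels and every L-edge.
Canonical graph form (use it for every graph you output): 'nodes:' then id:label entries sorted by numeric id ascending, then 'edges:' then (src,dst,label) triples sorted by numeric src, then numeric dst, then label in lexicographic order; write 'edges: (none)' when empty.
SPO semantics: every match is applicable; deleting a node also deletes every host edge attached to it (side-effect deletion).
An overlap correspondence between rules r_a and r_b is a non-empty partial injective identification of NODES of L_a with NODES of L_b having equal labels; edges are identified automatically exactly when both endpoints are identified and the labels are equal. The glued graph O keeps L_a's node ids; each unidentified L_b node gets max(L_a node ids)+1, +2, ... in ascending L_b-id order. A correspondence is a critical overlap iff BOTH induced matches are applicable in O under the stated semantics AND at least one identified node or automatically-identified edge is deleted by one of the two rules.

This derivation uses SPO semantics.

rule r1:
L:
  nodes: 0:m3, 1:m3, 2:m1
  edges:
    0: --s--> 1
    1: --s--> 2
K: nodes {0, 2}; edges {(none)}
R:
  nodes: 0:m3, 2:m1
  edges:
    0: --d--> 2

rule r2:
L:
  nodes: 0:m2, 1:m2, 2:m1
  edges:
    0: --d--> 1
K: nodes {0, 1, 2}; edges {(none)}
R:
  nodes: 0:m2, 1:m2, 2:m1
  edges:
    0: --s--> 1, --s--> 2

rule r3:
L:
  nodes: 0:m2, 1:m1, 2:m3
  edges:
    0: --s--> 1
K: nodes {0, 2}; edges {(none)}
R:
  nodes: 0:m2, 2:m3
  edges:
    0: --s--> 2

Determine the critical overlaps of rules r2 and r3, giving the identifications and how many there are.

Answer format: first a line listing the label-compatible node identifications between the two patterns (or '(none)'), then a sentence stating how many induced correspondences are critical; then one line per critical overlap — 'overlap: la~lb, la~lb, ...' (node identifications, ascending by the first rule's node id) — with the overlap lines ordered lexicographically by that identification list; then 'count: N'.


label-compatible node identifications between L(r2) and L(r3): 0~0, 1~0, 2~1
3 of the induced correspondences are critical overlaps of r2 and r3.
overlap: 0~0, 2~1
overlap: 1~0, 2~1
overlap: 2~1
count: 3


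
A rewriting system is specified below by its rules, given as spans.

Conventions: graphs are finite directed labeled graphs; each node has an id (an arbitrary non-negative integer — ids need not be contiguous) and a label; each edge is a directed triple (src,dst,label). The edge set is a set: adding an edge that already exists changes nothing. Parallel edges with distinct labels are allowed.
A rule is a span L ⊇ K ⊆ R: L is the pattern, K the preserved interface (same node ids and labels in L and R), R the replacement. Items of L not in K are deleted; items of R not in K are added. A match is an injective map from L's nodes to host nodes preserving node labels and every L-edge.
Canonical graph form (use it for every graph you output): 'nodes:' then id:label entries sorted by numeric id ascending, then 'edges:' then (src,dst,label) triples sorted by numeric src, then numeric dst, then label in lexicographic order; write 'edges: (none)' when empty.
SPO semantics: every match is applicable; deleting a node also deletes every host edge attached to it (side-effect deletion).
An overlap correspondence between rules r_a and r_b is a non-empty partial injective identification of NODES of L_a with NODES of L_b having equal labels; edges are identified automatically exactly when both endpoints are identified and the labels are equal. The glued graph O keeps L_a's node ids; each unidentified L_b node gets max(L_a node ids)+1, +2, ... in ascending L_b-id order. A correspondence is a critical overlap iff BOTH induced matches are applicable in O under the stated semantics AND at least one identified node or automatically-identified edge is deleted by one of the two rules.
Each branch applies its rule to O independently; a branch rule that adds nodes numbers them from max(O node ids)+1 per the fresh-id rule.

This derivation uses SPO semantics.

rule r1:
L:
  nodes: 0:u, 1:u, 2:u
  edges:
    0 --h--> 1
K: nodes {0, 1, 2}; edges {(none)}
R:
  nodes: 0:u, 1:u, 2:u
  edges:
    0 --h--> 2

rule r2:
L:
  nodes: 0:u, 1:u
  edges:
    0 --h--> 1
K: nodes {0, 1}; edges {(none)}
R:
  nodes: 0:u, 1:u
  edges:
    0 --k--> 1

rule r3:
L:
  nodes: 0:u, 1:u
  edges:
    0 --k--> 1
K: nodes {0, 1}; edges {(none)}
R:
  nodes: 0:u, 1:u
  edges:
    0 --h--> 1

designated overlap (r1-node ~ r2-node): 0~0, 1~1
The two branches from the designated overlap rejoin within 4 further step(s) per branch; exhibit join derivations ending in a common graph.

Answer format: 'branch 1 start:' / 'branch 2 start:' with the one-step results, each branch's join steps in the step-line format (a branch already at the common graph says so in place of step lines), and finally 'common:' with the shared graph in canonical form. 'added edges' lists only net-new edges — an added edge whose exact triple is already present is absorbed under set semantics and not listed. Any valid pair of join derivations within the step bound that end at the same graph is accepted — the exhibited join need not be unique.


branch 1 start:
nodes: 0:u, 1:u, 2:u
edges: (0,2,h)
branch 2 start:
nodes: 0:u, 1:u, 2:u
edges: (0,1,k)
branch 1 step 1: rule r1; match: 0->0, 1->2, 2->1; deleted nodes (none); deleted edges (0,2,h); added nodes (none); added edges (0,1,h); result: nodes: 0:u, 1:u, 2:u edges: (0,1,h)
branch 2 step 1: rule r3; match: 0->0, 1->1; deleted nodes (none); deleted edges (0,1,k); added nodes (none); added edges (0,1,h); result: nodes: 0:u, 1:u, 2:u edges: (0,1,h)
common:
nodes: 0:u, 1:u, 2:u
edges: (0,1,h)


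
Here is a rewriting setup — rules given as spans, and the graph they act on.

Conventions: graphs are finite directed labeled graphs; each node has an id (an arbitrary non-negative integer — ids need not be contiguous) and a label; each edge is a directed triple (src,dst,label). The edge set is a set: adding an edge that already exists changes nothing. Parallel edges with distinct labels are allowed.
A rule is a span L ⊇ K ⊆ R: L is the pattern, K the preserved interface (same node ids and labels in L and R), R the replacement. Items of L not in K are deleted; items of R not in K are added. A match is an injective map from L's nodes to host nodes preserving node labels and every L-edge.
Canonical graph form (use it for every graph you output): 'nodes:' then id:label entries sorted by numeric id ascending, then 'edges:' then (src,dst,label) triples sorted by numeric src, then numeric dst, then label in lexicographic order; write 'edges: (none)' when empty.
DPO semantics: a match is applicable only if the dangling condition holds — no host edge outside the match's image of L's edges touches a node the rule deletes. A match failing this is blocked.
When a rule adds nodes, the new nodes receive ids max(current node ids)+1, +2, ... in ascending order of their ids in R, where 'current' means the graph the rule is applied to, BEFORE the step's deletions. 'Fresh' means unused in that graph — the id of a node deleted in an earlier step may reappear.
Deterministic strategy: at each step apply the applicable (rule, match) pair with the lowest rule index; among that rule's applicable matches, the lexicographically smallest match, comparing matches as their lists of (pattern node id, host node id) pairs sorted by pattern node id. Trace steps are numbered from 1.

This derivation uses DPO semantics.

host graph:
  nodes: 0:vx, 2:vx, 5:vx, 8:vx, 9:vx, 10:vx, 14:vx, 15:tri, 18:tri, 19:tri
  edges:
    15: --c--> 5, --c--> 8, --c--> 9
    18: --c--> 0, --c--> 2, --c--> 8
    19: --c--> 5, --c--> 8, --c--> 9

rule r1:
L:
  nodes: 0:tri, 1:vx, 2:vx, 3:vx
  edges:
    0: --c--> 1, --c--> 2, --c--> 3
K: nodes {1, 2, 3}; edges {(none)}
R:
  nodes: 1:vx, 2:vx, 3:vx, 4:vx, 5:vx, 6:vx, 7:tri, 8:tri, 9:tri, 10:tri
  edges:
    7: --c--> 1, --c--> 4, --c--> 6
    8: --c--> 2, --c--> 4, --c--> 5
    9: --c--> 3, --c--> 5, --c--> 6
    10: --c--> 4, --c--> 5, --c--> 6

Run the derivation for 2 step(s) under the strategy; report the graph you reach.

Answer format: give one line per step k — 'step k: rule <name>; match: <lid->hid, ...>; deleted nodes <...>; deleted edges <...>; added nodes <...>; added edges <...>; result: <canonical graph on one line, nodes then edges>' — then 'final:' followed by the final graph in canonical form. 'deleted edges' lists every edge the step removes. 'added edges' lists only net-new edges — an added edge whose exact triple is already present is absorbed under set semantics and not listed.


step 1: rule r1; match: 0->15, 1->5, 2->8, 3->9; deleted nodes 15; deleted edges (15,5,c); (15,8,c); (15,9,c); added nodes 20, 21, 22, 23, 24, 25, 26; added edges (23,5,c); (23,20,c); (23,22,c); (24,8,c); (24,20,c); (24,21,c); (25,9,c); (25,21,c); (25,22,c); (26,20,c); (26,21,c); (26,22,c); result: nodes: 0:vx, 2:vx, 5:vx, 8:vx, 9:vx, 10:vx, 14:vx, 18:tri, 19:tri, 20:vx, 21:vx, 22:vx, 23:tri, 24:tri, 25:tri, 26:tri edges: (18,0,c); (18,2,c); (18,8,c); (19,5,c); (19,8,c); (19,9,c); (23,5,c); (23,20,c); (23,22,c); (24,8,c); (24,20,c); (24,21,c); (25,9,c); (25,21,c); (25,22,c); (26,20,c); (26,21,c); (26,22,c)
step 2: rule r1; match: 0->18, 1->0, 2->2, 3->8; deleted nodes 18; deleted edges (18,0,c); (18,2,c); (18,8,c); added nodes 27, 28, 29, 30, 31, 32, 33; added edges (30,0,c); (30,27,c); (30,29,c); (31,2,c); (31,27,c); (31,28,c); (32,8,c); (32,28,c); (32,29,c); (33,27,c); (33,28,c); (33,29,c); result: nodes: 0:vx, 2:vx, 5:vx, 8:vx, 9:vx, 10:vx, 14:vx, 19:tri, 20:vx, 21:vx, 22:vx, 23:tri, 24:tri, 25:tri, 26:tri, 27:vx, 28:vx, 29:vx, 30:tri, 31:tri, 32:tri, 33:tri edges: (19,5,c); (19,8,c); (19,9,c); (23,5,c); (23,20,c); (23,22,c); (24,8,c); (24,20,c); (24,21,c); (25,9,c); (25,21,c); (25,22,c); (26,20,c); (26,21,c); (26,22,c); (30,0,c); (30,27,c); (30,29,c); (31,2,c); (31,27,c); (31,28,c); (32,8,c); (32,28,c); (32,29,c); (33,27,c); (33,28,c); (33,29,c)
final:
nodes: 0:vx, 2:vx, 5:vx, 8:vx, 9:vx, 10:vx, 14:vx, 19:tri, 20:vx, 21:vx, 22:vx, 23:tri, 24:tri, 25:tri, 26:tri, 27:vx, 28:vx, 29:vx, 30:tri, 31:tri, 32:tri, 33:tri
edges: (19,5,c); (19,8,c); (19,9,c); (23,5,c); (23,20,c); (23,22,c); (24,8,c); (24,20,c); (24,21,c); (25,9,c); (25,21,c); (25,22,c); (26,20,c); (26,21,c); (26,22,c); (30,0,c); (30,27,c); (30,29,c); (31,2,c); (31,27,c); (31,28,c); (32,8,c); (32,28,c); (32,29,c); (33,27,c); (33,28,c); (33,29,c)


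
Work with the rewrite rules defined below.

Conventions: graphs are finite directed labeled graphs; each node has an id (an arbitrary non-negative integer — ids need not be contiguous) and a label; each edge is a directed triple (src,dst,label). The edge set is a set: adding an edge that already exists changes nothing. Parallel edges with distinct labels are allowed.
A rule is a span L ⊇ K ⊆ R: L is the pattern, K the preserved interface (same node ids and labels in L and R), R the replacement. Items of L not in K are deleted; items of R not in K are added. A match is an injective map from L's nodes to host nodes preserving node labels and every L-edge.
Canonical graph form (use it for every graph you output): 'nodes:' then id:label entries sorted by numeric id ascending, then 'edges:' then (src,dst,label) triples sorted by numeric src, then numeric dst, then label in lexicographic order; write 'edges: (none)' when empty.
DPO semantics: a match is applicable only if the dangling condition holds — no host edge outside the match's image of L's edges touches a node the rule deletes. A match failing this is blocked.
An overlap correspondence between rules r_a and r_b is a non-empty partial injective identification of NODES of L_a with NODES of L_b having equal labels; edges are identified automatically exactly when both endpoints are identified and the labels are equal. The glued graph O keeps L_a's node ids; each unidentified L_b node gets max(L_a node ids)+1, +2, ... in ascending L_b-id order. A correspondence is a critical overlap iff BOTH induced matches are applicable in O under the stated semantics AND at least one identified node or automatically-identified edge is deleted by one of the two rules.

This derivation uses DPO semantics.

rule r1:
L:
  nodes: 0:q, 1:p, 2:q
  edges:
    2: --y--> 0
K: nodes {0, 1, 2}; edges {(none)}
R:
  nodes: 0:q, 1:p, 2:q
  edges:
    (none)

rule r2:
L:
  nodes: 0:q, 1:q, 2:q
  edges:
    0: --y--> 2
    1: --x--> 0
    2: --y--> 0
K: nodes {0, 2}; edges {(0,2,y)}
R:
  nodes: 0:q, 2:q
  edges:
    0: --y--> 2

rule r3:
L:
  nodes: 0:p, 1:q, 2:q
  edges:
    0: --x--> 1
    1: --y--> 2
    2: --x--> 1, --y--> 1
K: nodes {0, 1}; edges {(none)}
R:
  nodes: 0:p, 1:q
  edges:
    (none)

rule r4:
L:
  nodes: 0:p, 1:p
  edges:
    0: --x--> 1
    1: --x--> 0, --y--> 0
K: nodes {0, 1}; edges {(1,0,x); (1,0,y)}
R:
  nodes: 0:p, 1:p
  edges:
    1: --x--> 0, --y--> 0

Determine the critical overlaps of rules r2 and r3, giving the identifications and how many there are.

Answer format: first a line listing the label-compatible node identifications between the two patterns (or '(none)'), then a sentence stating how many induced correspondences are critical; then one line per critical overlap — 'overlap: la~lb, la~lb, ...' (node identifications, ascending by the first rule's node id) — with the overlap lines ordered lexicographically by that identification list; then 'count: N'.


label-compatible node identifications between L(r2) and L(r3): 0~1, 0~2, 1~1, 1~2, 2~1, 2~2
1 of the induced correspondences is a critical overlap of r2 and r3.
overlap: 0~1, 2~2
count: 1
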